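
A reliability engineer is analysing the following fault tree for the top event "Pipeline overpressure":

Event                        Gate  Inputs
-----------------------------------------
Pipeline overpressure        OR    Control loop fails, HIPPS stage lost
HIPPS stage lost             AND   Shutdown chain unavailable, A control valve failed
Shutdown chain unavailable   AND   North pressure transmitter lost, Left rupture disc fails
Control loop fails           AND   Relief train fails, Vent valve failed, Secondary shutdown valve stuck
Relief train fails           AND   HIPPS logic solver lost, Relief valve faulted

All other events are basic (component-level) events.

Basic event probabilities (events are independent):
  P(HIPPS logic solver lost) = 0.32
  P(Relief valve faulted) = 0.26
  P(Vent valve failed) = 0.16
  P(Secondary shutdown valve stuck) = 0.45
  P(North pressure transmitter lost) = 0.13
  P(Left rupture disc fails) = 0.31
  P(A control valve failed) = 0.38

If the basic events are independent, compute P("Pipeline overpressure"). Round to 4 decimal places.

P(Relief train fails) [AND] = 0.32 × 0.26 = 0.083200
P(Control loop fails) [AND] = 0.083200 × 0.16 × 0.45 = 0.005990
P(Shutdown chain unavailable) [AND] = 0.13 × 0.31 = 0.040300
P(HIPPS stage lost) [AND] = 0.040300 × 0.38 = 0.015314
P(Pipeline overpressure) [OR] = 1 − (1−0.005990) × (1−0.015314) = 0.021212
Rounded to 4 decimal places: P(Pipeline overpressure) ≈ 0.0212.

0.0212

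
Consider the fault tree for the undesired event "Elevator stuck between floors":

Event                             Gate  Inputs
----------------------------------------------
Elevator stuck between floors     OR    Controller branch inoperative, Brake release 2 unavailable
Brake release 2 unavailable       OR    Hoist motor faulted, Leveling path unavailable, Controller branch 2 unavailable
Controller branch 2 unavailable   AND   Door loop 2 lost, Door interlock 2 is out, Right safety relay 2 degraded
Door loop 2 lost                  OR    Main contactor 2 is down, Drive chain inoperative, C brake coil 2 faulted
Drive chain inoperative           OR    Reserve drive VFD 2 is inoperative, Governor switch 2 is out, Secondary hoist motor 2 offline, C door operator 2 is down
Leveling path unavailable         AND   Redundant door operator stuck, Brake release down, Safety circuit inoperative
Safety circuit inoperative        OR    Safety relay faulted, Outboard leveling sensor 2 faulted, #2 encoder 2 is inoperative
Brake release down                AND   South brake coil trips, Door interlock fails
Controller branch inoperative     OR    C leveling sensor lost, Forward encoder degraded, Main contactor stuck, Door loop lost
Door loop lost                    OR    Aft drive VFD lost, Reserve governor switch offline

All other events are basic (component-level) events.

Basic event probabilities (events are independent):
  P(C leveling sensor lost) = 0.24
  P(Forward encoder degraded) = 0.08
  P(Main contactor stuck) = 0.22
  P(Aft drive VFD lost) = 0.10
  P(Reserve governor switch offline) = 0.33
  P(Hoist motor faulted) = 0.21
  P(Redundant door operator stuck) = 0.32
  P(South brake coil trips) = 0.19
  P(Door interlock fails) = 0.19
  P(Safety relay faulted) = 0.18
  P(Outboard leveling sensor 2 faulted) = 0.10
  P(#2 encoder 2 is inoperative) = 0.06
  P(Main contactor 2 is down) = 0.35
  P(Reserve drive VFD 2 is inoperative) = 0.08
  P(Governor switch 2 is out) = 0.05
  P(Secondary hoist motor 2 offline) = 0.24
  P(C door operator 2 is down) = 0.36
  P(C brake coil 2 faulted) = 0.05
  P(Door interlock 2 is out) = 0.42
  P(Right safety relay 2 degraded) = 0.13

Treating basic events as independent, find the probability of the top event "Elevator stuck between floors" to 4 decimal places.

0.7515

P(Door loop lost) [OR] = 1 − (1−0.10) × (1−0.33) = 0.397000
P(Controller branch inoperative) [OR] = 1 − (1−0.24) × (1−0.08) × (1−0.22) × (1−0.397000) = 0.671138
P(Brake release down) [AND] = 0.19 × 0.19 = 0.036100
P(Safety circuit inoperative) [OR] = 1 − (1−0.18) × (1−0.10) × (1−0.06) = 0.306280
P(Leveling path unavailable) [AND] = 0.32 × 0.036100 × 0.306280 = 0.003538
P(Drive chain inoperative) [OR] = 1 − (1−0.08) × (1−0.05) × (1−0.24) × (1−0.36) = 0.574886
P(Door loop 2 lost) [OR] = 1 − (1−0.35) × (1−0.574886) × (1−0.05) = 0.737492
P(Controller branch 2 unavailable) [AND] = 0.737492 × 0.42 × 0.13 = 0.040267
P(Brake release 2 unavailable) [OR] = 1 − (1−0.21) × (1−0.003538) × (1−0.040267) = 0.244493
P(Elevator stuck between floors) [OR] = 1 − (1−0.671138) × (1−0.244493) = 0.751542
Rounded to 4 decimal places: P(Elevator stuck between floors) ≈ 0.7515.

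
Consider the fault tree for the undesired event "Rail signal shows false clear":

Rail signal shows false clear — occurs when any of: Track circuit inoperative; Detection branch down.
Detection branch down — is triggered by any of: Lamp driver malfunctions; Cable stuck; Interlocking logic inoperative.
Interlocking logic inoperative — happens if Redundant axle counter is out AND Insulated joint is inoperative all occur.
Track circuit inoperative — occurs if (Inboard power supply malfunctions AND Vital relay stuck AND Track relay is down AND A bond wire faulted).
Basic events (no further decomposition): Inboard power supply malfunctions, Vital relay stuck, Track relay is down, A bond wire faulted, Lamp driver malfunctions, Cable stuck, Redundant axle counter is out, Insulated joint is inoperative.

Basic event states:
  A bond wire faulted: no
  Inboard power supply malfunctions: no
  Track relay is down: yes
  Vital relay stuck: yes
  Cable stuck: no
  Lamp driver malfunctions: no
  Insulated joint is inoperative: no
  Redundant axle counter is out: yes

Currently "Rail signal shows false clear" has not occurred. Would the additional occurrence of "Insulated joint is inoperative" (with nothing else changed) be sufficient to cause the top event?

Yes

Counterfactual: set "Insulated joint is inoperative" to occurred.
Track circuit inoperative [AND]: Inboard power supply malfunctions=not, Vital relay stuck=occurs, Track relay is down=occurs, A bond wire faulted=not → not all inputs occur → does not occur.
Interlocking logic inoperative [AND]: Redundant axle counter is out=occurs, Insulated joint is inoperative=occurs → all inputs occur → occurs.
Detection branch down [OR]: Lamp driver malfunctions=not, Cable stuck=not, Interlocking logic inoperative=occurs → at least one input occurs → occurs.
Rail signal shows false clear [OR]: Track circuit inoperative=not, Detection branch down=occurs → at least one input occurs → occurs.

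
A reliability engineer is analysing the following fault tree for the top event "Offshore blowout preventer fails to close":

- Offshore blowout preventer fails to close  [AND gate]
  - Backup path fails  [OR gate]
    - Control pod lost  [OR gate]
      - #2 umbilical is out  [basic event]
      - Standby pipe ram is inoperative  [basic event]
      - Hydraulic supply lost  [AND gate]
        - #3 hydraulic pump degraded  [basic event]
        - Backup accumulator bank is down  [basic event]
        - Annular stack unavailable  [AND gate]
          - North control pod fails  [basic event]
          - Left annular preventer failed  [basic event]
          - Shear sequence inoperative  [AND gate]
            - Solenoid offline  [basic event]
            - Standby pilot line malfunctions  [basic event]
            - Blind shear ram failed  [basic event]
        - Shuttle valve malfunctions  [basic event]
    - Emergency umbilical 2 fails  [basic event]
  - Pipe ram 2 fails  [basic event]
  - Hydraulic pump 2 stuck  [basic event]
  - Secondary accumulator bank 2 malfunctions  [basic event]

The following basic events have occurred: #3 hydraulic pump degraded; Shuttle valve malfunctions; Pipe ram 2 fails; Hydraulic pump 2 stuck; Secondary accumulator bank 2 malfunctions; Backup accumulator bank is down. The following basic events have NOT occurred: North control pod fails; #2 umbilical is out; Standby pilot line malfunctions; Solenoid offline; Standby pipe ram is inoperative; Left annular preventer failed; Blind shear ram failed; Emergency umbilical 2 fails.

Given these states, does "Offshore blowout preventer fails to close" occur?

No

Shear sequence inoperative [AND]: Solenoid offline=not, Standby pilot line malfunctions=not, Blind shear ram failed=not → not all inputs occur → does not occur.
Annular stack unavailable [AND]: North control pod fails=not, Left annular preventer failed=not, Shear sequence inoperative=not → not all inputs occur → does not occur.
Hydraulic supply lost [AND]: #3 hydraulic pump degraded=occurs, Backup accumulator bank is down=occurs, Annular stack unavailable=not, Shuttle valve malfunctions=occurs → not all inputs occur → does not occur.
Control pod lost [OR]: #2 umbilical is out=not, Standby pipe ram is inoperative=not, Hydraulic supply lost=not → no input occurs → does not occur.
Backup path fails [OR]: Control pod lost=not, Emergency umbilical 2 fails=not → no input occurs → does not occur.
Offshore blowout preventer fails to close [AND]: Backup path fails=not, Pipe ram 2 fails=occurs, Hydraulic pump 2 stuck=occurs, Secondary accumulator bank 2 malfunctions=occurs → not all inputs occur → does not occur.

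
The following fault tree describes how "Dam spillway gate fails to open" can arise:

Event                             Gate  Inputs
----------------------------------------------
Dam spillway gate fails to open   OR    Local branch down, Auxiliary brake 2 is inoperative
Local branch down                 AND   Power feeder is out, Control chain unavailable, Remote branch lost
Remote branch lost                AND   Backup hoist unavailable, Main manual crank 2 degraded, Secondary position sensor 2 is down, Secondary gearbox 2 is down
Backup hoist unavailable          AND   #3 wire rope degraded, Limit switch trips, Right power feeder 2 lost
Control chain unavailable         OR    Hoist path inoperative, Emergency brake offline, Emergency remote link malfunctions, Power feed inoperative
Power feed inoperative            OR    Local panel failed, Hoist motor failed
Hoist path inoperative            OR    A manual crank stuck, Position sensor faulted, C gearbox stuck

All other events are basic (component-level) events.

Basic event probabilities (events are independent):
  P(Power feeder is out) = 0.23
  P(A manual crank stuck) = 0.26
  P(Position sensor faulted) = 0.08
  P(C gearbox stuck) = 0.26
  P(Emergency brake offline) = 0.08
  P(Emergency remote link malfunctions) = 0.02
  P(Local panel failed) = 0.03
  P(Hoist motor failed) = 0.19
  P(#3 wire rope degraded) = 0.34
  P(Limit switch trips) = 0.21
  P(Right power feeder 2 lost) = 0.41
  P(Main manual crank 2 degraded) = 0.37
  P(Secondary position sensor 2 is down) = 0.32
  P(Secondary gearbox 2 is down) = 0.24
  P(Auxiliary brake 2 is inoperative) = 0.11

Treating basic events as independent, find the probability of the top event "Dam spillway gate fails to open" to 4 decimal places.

0.1101

P(Hoist path inoperative) [OR] = 1 − (1−0.26) × (1−0.08) × (1−0.26) = 0.496208
P(Power feed inoperative) [OR] = 1 − (1−0.03) × (1−0.19) = 0.214300
P(Control chain unavailable) [OR] = 1 − (1−0.496208) × (1−0.08) × (1−0.02) × (1−0.214300) = 0.643120
P(Backup hoist unavailable) [AND] = 0.34 × 0.21 × 0.41 = 0.029274
P(Remote branch lost) [AND] = 0.029274 × 0.37 × 0.32 × 0.24 = 0.000832
P(Local branch down) [AND] = 0.23 × 0.643120 × 0.000832 = 0.000123
P(Dam spillway gate fails to open) [OR] = 1 − (1−0.000123) × (1−0.11) = 0.110109
Rounded to 4 decimal places: P(Dam spillway gate fails to open) ≈ 0.1101.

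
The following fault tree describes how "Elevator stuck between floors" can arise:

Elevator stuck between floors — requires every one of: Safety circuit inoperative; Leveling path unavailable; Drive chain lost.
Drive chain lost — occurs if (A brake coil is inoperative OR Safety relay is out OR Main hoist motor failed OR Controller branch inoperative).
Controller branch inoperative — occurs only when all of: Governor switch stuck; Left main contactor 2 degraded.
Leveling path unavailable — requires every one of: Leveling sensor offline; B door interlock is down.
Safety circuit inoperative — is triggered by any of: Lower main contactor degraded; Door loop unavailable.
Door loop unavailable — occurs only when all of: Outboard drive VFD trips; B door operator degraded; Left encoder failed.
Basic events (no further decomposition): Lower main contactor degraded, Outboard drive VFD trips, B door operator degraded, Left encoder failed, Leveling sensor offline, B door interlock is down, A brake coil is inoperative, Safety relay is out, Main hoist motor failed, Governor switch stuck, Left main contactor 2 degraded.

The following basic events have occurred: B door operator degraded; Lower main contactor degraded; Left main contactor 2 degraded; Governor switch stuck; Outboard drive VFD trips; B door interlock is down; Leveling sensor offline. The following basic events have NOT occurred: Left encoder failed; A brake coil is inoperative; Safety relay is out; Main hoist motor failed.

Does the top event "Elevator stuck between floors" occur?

Door loop unavailable [AND]: Outboard drive VFD trips=occurs, B door operator degraded=occurs, Left encoder failed=not → not all inputs occur → does not occur.
Safety circuit inoperative [OR]: Lower main contactor degraded=occurs, Door loop unavailable=not → at least one input occurs → occurs.
Leveling path unavailable [AND]: Leveling sensor offline=occurs, B door interlock is down=occurs → all inputs occur → occurs.
Controller branch inoperative [AND]: Governor switch stuck=occurs, Left main contactor 2 degraded=occurs → all inputs occur → occurs.
Drive chain lost [OR]: A brake coil is inoperative=not, Safety relay is out=not, Main hoist motor failed=not, Controller branch inoperative=occurs → at least one input occurs → occurs.
Elevator stuck between floors [AND]: Safety circuit inoperative=occurs, Leveling path unavailable=occurs, Drive chain lost=occurs → all inputs occur → occurs.

Yes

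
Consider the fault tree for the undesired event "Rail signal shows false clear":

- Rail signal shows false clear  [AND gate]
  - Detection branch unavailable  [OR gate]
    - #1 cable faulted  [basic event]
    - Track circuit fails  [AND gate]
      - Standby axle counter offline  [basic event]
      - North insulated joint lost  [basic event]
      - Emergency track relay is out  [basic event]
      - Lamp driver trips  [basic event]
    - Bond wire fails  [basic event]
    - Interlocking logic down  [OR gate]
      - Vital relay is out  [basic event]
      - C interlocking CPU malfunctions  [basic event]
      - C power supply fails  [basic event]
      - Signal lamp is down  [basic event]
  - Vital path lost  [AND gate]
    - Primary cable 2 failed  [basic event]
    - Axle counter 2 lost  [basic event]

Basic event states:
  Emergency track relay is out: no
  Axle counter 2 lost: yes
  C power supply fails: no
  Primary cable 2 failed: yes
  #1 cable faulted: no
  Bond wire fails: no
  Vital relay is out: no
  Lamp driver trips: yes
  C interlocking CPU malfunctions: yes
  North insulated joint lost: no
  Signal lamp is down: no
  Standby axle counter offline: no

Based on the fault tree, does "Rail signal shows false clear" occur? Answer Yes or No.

Yes

Track circuit fails [AND]: Standby axle counter offline=not, North insulated joint lost=not, Emergency track relay is out=not, Lamp driver trips=occurs → not all inputs occur → does not occur.
Interlocking logic down [OR]: Vital relay is out=not, C interlocking CPU malfunctions=occurs, C power supply fails=not, Signal lamp is down=not → at least one input occurs → occurs.
Detection branch unavailable [OR]: #1 cable faulted=not, Track circuit fails=not, Bond wire fails=not, Interlocking logic down=occurs → at least one input occurs → occurs.
Vital path lost [AND]: Primary cable 2 failed=occurs, Axle counter 2 lost=occurs → all inputs occur → occurs.
Rail signal shows false clear [AND]: Detection branch unavailable=occurs, Vital path lost=occurs → all inputs occur → occurs.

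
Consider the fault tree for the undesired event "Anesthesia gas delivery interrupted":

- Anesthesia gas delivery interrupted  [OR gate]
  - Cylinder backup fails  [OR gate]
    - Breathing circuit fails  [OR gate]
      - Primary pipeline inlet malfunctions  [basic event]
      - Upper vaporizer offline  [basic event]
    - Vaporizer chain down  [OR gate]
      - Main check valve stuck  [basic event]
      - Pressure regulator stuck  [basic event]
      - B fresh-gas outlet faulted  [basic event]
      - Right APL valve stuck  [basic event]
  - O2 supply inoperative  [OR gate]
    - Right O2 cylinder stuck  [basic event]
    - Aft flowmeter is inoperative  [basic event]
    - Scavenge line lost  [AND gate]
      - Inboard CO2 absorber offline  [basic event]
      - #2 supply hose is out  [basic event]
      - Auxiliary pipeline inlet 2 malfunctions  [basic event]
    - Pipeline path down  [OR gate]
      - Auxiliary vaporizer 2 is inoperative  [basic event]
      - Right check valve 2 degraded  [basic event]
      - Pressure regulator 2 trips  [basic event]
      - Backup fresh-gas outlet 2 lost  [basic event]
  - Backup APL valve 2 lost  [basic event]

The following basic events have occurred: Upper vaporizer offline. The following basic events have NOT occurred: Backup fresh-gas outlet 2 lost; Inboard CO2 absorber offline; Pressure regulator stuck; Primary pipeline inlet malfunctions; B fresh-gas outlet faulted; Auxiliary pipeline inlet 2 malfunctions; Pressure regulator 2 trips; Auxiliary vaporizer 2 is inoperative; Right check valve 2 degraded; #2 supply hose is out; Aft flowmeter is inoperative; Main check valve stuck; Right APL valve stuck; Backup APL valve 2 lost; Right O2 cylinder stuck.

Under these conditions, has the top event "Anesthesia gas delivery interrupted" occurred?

Yes

Breathing circuit fails [OR]: Primary pipeline inlet malfunctions=not, Upper vaporizer offline=occurs → at least one input occurs → occurs.
Vaporizer chain down [OR]: Main check valve stuck=not, Pressure regulator stuck=not, B fresh-gas outlet faulted=not, Right APL valve stuck=not → no input occurs → does not occur.
Cylinder backup fails [OR]: Breathing circuit fails=occurs, Vaporizer chain down=not → at least one input occurs → occurs.
Scavenge line lost [AND]: Inboard CO2 absorber offline=not, #2 supply hose is out=not, Auxiliary pipeline inlet 2 malfunctions=not → not all inputs occur → does not occur.
Pipeline path down [OR]: Auxiliary vaporizer 2 is inoperative=not, Right check valve 2 degraded=not, Pressure regulator 2 trips=not, Backup fresh-gas outlet 2 lost=not → no input occurs → does not occur.
O2 supply inoperative [OR]: Right O2 cylinder stuck=not, Aft flowmeter is inoperative=not, Scavenge line lost=not, Pipeline path down=not → no input occurs → does not occur.
Anesthesia gas delivery interrupted [OR]: Cylinder backup fails=occurs, O2 supply inoperative=not, Backup APL valve 2 lost=not → at least one input occurs → occurs.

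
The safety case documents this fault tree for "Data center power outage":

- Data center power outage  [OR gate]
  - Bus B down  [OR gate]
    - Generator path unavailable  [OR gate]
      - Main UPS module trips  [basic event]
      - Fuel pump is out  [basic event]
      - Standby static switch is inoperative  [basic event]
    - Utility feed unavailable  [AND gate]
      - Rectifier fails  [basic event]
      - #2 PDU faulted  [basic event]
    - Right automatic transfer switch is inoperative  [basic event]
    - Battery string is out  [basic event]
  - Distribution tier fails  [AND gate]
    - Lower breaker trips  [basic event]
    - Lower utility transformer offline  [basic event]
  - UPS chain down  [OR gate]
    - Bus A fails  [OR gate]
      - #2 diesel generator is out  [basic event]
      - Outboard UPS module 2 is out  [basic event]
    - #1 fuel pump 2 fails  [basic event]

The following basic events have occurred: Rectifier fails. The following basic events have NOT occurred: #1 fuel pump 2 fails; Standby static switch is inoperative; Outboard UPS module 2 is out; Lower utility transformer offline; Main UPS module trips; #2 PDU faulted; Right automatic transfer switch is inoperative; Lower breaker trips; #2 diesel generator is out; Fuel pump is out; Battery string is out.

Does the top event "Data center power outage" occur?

Generator path unavailable [OR]: Main UPS module trips=not, Fuel pump is out=not, Standby static switch is inoperative=not → no input occurs → does not occur.
Utility feed unavailable [AND]: Rectifier fails=occurs, #2 PDU faulted=not → not all inputs occur → does not occur.
Bus B down [OR]: Generator path unavailable=not, Utility feed unavailable=not, Right automatic transfer switch is inoperative=not, Battery string is out=not → no input occurs → does not occur.
Distribution tier fails [AND]: Lower breaker trips=not, Lower utility transformer offline=not → not all inputs occur → does not occur.
Bus A fails [OR]: #2 diesel generator is out=not, Outboard UPS module 2 is out=not → no input occurs → does not occur.
UPS chain down [OR]: Bus A fails=not, #1 fuel pump 2 fails=not → no input occurs → does not occur.
Data center power outage [OR]: Bus B down=not, Distribution tier fails=not, UPS chain down=not → no input occurs → does not occur.

No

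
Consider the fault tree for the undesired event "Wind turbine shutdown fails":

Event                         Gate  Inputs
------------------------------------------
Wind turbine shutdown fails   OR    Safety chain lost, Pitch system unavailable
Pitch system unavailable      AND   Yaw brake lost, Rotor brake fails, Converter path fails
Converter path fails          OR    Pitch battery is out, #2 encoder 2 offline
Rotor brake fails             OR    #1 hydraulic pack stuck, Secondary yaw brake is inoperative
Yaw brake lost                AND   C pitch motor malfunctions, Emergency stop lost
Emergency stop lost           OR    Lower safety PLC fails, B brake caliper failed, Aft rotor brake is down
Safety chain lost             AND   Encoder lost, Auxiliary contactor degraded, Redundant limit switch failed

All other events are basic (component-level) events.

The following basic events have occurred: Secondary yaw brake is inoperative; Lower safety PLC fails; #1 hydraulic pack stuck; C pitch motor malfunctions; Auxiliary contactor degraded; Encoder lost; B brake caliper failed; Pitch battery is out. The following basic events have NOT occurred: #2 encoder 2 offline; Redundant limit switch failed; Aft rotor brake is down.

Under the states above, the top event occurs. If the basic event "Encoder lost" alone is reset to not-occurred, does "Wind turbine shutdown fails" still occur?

Yes

Counterfactual: set "Encoder lost" to not occurred.
Safety chain lost [AND]: Encoder lost=not, Auxiliary contactor degraded=occurs, Redundant limit switch failed=not → not all inputs occur → does not occur.
Emergency stop lost [OR]: Lower safety PLC fails=occurs, B brake caliper failed=occurs, Aft rotor brake is down=not → at least one input occurs → occurs.
Yaw brake lost [AND]: C pitch motor malfunctions=occurs, Emergency stop lost=occurs → all inputs occur → occurs.
Rotor brake fails [OR]: #1 hydraulic pack stuck=occurs, Secondary yaw brake is inoperative=occurs → at least one input occurs → occurs.
Converter path fails [OR]: Pitch battery is out=occurs, #2 encoder 2 offline=not → at least one input occurs → occurs.
Pitch system unavailable [AND]: Yaw brake lost=occurs, Rotor brake fails=occurs, Converter path fails=occurs → all inputs occur → occurs.
Wind turbine shutdown fails [OR]: Safety chain lost=not, Pitch system unavailable=occurs → at least one input occurs → occurs.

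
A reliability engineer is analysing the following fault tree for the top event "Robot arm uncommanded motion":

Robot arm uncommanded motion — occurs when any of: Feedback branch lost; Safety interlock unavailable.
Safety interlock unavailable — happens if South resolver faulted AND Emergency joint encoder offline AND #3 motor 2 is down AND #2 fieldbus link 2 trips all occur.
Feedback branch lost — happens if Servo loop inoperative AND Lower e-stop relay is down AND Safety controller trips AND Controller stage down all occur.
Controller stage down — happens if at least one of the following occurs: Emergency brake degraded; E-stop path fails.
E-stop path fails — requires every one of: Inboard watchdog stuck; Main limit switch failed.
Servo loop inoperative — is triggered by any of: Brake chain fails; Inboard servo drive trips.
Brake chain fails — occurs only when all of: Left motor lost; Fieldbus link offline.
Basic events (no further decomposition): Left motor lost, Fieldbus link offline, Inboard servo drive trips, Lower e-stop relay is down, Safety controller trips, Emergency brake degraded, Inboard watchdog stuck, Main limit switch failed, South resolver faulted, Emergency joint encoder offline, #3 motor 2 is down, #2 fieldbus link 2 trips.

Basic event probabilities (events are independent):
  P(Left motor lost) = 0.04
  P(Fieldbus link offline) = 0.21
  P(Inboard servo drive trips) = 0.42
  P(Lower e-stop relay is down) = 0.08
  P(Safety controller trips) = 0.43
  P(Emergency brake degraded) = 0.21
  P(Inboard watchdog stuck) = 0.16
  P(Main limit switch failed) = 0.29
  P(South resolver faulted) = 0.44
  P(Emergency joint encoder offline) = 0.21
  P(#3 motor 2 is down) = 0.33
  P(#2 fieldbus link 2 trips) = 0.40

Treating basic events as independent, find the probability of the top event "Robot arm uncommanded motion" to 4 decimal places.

0.0158

P(Brake chain fails) [AND] = 0.04 × 0.21 = 0.008400
P(Servo loop inoperative) [OR] = 1 − (1−0.008400) × (1−0.42) = 0.424872
P(E-stop path fails) [AND] = 0.16 × 0.29 = 0.046400
P(Controller stage down) [OR] = 1 − (1−0.21) × (1−0.046400) = 0.246656
P(Feedback branch lost) [AND] = 0.424872 × 0.08 × 0.43 × 0.246656 = 0.003605
P(Safety interlock unavailable) [AND] = 0.44 × 0.21 × 0.33 × 0.40 = 0.012197
P(Robot arm uncommanded motion) [OR] = 1 − (1−0.003605) × (1−0.012197) = 0.015758
Rounded to 4 decimal places: P(Robot arm uncommanded motion) ≈ 0.0158.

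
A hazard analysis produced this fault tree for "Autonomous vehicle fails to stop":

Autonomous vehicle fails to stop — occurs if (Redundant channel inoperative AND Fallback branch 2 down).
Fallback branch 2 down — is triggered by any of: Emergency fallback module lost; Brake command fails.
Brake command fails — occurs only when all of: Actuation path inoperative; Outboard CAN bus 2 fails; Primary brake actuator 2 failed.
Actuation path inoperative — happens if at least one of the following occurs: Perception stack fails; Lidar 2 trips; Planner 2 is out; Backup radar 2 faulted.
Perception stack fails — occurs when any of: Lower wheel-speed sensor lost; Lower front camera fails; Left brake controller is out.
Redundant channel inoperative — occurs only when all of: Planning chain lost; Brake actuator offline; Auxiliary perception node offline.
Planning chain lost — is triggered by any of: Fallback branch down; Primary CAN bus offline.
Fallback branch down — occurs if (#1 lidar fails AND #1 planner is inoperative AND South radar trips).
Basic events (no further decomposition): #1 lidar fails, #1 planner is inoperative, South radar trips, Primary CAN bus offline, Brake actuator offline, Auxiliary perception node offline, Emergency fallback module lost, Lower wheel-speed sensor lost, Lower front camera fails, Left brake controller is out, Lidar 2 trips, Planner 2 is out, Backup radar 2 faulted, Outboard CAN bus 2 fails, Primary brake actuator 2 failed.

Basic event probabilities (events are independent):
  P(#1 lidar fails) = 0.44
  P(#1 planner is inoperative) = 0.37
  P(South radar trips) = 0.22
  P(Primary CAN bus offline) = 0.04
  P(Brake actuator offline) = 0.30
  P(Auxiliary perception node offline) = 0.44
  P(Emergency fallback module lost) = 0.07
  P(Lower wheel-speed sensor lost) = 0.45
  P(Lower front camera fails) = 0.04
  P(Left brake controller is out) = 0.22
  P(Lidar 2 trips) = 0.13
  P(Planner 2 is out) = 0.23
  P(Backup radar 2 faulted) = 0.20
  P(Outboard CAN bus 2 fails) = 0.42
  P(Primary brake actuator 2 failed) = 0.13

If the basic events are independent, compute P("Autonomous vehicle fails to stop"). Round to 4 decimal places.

P(Fallback branch down) [AND] = 0.44 × 0.37 × 0.22 = 0.035816
P(Planning chain lost) [OR] = 1 − (1−0.035816) × (1−0.04) = 0.074383
P(Redundant channel inoperative) [AND] = 0.074383 × 0.30 × 0.44 = 0.009819
P(Perception stack fails) [OR] = 1 − (1−0.45) × (1−0.04) × (1−0.22) = 0.588160
P(Actuation path inoperative) [OR] = 1 − (1−0.588160) × (1−0.13) × (1−0.23) × (1−0.20) = 0.779287
P(Brake command fails) [AND] = 0.779287 × 0.42 × 0.13 = 0.042549
P(Fallback branch 2 down) [OR] = 1 − (1−0.07) × (1−0.042549) = 0.109571
P(Autonomous vehicle fails to stop) [AND] = 0.009819 × 0.109571 = 0.001076
Rounded to 4 decimal places: P(Autonomous vehicle fails to stop) ≈ 0.0011.

0.0011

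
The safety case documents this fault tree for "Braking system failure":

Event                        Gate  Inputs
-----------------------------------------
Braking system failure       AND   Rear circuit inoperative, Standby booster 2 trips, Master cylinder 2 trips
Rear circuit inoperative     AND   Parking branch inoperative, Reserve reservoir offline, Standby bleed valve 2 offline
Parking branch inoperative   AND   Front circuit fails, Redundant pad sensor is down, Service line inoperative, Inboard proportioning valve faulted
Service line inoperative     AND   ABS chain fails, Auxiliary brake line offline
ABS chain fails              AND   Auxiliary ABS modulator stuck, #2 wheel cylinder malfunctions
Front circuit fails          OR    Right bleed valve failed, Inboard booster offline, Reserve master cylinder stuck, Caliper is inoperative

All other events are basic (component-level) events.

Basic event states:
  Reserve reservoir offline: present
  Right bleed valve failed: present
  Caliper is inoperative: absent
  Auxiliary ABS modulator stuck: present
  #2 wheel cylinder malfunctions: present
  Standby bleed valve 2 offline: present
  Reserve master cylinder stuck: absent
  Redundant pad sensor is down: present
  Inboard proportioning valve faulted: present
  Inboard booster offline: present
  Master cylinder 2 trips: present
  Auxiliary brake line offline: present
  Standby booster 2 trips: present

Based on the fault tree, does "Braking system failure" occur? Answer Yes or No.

Front circuit fails [OR]: Right bleed valve failed=occurs, Inboard booster offline=occurs, Reserve master cylinder stuck=not, Caliper is inoperative=not → at least one input occurs → occurs.
ABS chain fails [AND]: Auxiliary ABS modulator stuck=occurs, #2 wheel cylinder malfunctions=occurs → all inputs occur → occurs.
Service line inoperative [AND]: ABS chain fails=occurs, Auxiliary brake line offline=occurs → all inputs occur → occurs.
Parking branch inoperative [AND]: Front circuit fails=occurs, Redundant pad sensor is down=occurs, Service line inoperative=occurs, Inboard proportioning valve faulted=occurs → all inputs occur → occurs.
Rear circuit inoperative [AND]: Parking branch inoperative=occurs, Reserve reservoir offline=occurs, Standby bleed valve 2 offline=occurs → all inputs occur → occurs.
Braking system failure [AND]: Rear circuit inoperative=occurs, Standby booster 2 trips=occurs, Master cylinder 2 trips=occurs → all inputs occur → occurs.

Yes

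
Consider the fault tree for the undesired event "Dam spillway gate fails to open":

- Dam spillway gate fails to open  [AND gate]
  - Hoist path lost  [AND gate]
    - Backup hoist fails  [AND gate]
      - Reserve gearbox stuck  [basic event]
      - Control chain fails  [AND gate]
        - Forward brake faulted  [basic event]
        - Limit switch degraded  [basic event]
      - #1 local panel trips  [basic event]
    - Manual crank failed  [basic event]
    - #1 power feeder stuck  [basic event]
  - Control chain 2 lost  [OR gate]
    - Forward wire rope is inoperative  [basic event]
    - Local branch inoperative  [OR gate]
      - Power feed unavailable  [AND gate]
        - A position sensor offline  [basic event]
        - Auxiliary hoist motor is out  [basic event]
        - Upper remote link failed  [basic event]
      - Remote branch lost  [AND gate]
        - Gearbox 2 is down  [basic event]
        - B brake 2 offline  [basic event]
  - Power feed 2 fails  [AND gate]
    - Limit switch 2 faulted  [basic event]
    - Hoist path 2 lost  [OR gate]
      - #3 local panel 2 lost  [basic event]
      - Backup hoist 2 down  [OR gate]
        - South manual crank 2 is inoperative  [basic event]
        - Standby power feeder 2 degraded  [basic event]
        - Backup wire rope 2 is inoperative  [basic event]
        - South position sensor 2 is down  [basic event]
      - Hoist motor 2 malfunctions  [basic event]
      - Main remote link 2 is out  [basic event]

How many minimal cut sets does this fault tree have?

21

Control chain fails [AND]: one cut set from each child combined → 1 × 1 = 1 cut set(s).
Backup hoist fails [AND]: one cut set from each child combined → 1 × 1 × 1 = 1 cut set(s).
Hoist path lost [AND]: one cut set from each child combined → 1 × 1 × 1 = 1 cut set(s).
Power feed unavailable [AND]: one cut set from each child combined → 1 × 1 × 1 = 1 cut set(s).
Remote branch lost [AND]: one cut set from each child combined → 1 × 1 = 1 cut set(s).
Local branch inoperative [OR]: union of children's cut sets → 2 cut set(s).
Control chain 2 lost [OR]: union of children's cut sets → 3 cut set(s).
Backup hoist 2 down [OR]: union of children's cut sets → 4 cut set(s).
Hoist path 2 lost [OR]: union of children's cut sets → 7 cut set(s).
Power feed 2 fails [AND]: one cut set from each child combined → 1 × 7 = 7 cut set(s).
Dam spillway gate fails to open [AND]: one cut set from each child combined → 1 × 3 × 7 = 21 cut set(s).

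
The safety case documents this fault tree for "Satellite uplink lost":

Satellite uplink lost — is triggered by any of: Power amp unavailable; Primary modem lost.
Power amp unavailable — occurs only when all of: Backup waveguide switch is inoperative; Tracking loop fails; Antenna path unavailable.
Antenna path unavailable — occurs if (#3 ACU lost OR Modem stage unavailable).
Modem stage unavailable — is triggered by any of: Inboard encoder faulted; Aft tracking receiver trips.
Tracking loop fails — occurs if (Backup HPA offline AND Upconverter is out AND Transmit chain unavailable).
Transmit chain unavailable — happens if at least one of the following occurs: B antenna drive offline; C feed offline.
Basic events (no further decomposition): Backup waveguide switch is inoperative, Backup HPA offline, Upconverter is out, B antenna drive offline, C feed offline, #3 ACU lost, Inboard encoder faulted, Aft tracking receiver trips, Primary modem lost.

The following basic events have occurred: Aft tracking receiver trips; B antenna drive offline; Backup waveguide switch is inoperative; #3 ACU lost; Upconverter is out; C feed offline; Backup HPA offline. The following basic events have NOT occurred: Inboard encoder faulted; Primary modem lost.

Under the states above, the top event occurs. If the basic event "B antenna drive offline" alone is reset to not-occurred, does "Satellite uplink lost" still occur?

Yes

Counterfactual: set "B antenna drive offline" to not occurred.
Transmit chain unavailable [OR]: B antenna drive offline=not, C feed offline=occurs → at least one input occurs → occurs.
Tracking loop fails [AND]: Backup HPA offline=occurs, Upconverter is out=occurs, Transmit chain unavailable=occurs → all inputs occur → occurs.
Modem stage unavailable [OR]: Inboard encoder faulted=not, Aft tracking receiver trips=occurs → at least one input occurs → occurs.
Antenna path unavailable [OR]: #3 ACU lost=occurs, Modem stage unavailable=occurs → at least one input occurs → occurs.
Power amp unavailable [AND]: Backup waveguide switch is inoperative=occurs, Tracking loop fails=occurs, Antenna path unavailable=occurs → all inputs occur → occurs.
Satellite uplink lost [OR]: Power amp unavailable=occurs, Primary modem lost=not → at least one input occurs → occurs.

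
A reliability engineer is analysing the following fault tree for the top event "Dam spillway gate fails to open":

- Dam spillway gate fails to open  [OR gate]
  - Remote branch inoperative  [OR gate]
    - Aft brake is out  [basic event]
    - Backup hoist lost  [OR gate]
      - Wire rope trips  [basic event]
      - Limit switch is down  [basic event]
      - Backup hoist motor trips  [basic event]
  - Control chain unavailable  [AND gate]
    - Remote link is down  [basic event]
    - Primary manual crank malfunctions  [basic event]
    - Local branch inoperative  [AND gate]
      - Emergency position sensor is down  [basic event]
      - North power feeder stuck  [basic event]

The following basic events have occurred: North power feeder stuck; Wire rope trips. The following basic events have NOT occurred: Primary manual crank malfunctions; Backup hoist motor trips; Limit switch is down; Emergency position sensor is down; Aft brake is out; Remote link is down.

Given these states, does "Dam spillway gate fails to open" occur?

Yes

Backup hoist lost [OR]: Wire rope trips=occurs, Limit switch is down=not, Backup hoist motor trips=not → at least one input occurs → occurs.
Remote branch inoperative [OR]: Aft brake is out=not, Backup hoist lost=occurs → at least one input occurs → occurs.
Local branch inoperative [AND]: Emergency position sensor is down=not, North power feeder stuck=occurs → not all inputs occur → does not occur.
Control chain unavailable [AND]: Remote link is down=not, Primary manual crank malfunctions=not, Local branch inoperative=not → not all inputs occur → does not occur.
Dam spillway gate fails to open [OR]: Remote branch inoperative=occurs, Control chain unavailable=not → at least one input occurs → occurs.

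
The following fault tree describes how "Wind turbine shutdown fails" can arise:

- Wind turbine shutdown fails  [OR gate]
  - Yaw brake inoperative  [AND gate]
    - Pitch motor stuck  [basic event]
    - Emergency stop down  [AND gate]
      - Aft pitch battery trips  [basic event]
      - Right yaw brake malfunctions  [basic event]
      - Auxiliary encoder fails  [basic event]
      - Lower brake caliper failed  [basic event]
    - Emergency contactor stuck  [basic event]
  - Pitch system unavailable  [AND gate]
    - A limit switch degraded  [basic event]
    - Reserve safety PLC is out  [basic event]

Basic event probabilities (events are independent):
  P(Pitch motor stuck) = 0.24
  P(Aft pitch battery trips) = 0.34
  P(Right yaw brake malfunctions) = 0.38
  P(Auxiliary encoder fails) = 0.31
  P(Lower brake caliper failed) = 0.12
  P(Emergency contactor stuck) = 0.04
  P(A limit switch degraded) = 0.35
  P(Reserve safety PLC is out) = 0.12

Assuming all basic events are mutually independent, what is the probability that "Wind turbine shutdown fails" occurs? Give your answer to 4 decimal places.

0.0420

P(Emergency stop down) [AND] = 0.34 × 0.38 × 0.31 × 0.12 = 0.004806
P(Yaw brake inoperative) [AND] = 0.24 × 0.004806 × 0.04 = 0.000046
P(Pitch system unavailable) [AND] = 0.35 × 0.12 = 0.042000
P(Wind turbine shutdown fails) [OR] = 1 − (1−0.000046) × (1−0.042000) = 0.042044
Rounded to 4 decimal places: P(Wind turbine shutdown fails) ≈ 0.0420.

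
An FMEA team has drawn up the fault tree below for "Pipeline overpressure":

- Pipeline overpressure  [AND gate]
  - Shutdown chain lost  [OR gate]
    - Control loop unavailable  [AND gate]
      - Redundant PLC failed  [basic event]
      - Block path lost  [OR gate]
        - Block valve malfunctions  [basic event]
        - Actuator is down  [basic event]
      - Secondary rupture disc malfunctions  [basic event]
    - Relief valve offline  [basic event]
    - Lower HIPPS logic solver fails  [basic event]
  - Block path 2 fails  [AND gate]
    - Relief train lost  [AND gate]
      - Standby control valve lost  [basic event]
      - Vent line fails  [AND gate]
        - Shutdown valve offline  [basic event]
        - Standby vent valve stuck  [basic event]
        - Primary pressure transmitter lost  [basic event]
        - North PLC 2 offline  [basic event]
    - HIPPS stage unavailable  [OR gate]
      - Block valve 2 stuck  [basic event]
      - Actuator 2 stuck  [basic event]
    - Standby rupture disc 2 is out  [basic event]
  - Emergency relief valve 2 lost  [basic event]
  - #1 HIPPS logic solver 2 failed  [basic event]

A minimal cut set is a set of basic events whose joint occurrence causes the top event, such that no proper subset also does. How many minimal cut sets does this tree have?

8

Block path lost [OR]: union of children's cut sets → 2 cut set(s).
Control loop unavailable [AND]: one cut set from each child combined → 1 × 2 × 1 = 2 cut set(s).
Shutdown chain lost [OR]: union of children's cut sets → 4 cut set(s).
Vent line fails [AND]: one cut set from each child combined → 1 × 1 × 1 × 1 = 1 cut set(s).
Relief train lost [AND]: one cut set from each child combined → 1 × 1 = 1 cut set(s).
HIPPS stage unavailable [OR]: union of children's cut sets → 2 cut set(s).
Block path 2 fails [AND]: one cut set from each child combined → 1 × 2 × 1 = 2 cut set(s).
Pipeline overpressure [AND]: one cut set from each child combined → 4 × 2 × 1 × 1 = 8 cut set(s).
Minimal cut sets: {#1 HIPPS logic solver 2 failed, Block valve 2 stuck, Block valve malfunctions, Emergency relief valve 2 lost, North PLC 2 offline, Primary pressure transmitter lost, Redundant PLC failed, Secondary rupture disc malfunctions, Shutdown valve offline, Standby control valve lost, Standby rupture disc 2 is out, Standby vent valve stuck}; {#1 HIPPS logic solver 2 failed, Actuator 2 stuck, Block valve malfunctions, Emergency relief valve 2 lost, North PLC 2 offline, Primary pressure transmitter lost, Redundant PLC failed, Secondary rupture disc malfunctions, Shutdown valve offline, Standby control valve lost, Standby rupture disc 2 is out, Standby vent valve stuck}; {#1 HIPPS logic solver 2 failed, Actuator is down, Block valve 2 stuck, Emergency relief valve 2 lost, North PLC 2 offline, Primary pressure transmitter lost, Redundant PLC failed, Secondary rupture disc malfunctions, Shutdown valve offline, Standby control valve lost, Standby rupture disc 2 is out, Standby vent valve stuck}; {#1 HIPPS logic solver 2 failed, Actuator 2 stuck, Actuator is down, Emergency relief valve 2 lost, North PLC 2 offline, Primary pressure transmitter lost, Redundant PLC failed, Secondary rupture disc malfunctions, Shutdown valve offline, Standby control valve lost, Standby rupture disc 2 is out, Standby vent valve stuck}; {#1 HIPPS logic solver 2 failed, Block valve 2 stuck, Emergency relief valve 2 lost, North PLC 2 offline, Primary pressure transmitter lost, Relief valve offline, Shutdown valve offline, Standby control valve lost, Standby rupture disc 2 is out, Standby vent valve stuck}; {#1 HIPPS logic solver 2 failed, Actuator 2 stuck, Emergency relief valve 2 lost, North PLC 2 offline, Primary pressure transmitter lost, Relief valve offline, Shutdown valve offline, Standby control valve lost, Standby rupture disc 2 is out, Standby vent valve stuck}; {#1 HIPPS logic solver 2 failed, Block valve 2 stuck, Emergency relief valve 2 lost, Lower HIPPS logic solver fails, North PLC 2 offline, Primary pressure transmitter lost, Shutdown valve offline, Standby control valve lost, Standby rupture disc 2 is out, Standby vent valve stuck}; {#1 HIPPS logic solver 2 failed, Actuator 2 stuck, Emergency relief valve 2 lost, Lower HIPPS logic solver fails, North PLC 2 offline, Primary pressure transmitter lost, Shutdown valve offline, Standby control valve lost, Standby rupture disc 2 is out, Standby vent valve stuck}.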